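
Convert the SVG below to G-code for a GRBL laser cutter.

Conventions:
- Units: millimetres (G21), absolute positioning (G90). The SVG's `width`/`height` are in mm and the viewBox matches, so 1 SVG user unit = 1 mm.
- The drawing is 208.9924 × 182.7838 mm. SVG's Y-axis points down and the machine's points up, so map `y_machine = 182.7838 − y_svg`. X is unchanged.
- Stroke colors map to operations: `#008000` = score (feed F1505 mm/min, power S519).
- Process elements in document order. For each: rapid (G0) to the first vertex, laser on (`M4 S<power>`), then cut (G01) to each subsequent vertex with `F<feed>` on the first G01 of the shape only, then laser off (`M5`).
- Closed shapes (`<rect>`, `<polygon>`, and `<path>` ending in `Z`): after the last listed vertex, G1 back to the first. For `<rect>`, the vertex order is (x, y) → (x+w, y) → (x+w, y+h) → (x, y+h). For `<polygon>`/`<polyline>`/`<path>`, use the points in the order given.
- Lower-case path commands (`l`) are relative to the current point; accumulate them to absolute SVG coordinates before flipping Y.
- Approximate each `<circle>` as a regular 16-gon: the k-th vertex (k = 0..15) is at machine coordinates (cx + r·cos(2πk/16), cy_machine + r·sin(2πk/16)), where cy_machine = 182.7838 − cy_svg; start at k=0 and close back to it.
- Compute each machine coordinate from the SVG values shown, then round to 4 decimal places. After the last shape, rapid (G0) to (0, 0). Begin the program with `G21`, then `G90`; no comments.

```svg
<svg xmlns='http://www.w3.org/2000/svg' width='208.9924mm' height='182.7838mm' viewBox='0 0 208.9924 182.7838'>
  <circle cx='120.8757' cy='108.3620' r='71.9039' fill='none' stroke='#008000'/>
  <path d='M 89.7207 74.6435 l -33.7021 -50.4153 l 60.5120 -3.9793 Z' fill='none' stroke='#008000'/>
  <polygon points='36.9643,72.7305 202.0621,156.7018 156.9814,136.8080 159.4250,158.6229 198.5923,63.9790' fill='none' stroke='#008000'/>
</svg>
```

G21
G90
G0 X192.7796 Y74.4218
M4 S519
G01 X187.3062 Y101.9382 F1505
G01 X171.7194 Y125.2655
G01 X148.3921 Y140.8523
G01 X120.8757 Y146.3257
G01 X93.3593 Y140.8523
G01 X70.0320 Y125.2655
G01 X54.4452 Y101.9382
G01 X48.9718 Y74.4218
G01 X54.4452 Y46.9054
G01 X70.0320 Y23.5781
G01 X93.3593 Y7.9913
G01 X120.8757 Y2.5179
G01 X148.3921 Y7.9913
G01 X171.7194 Y23.5781
G01 X187.3062 Y46.9054
G01 X192.7796 Y74.4218
M5
G0 X89.7207 Y108.1403
M4 S519
G01 X56.0186 Y158.5556 F1505
G01 X116.5306 Y162.5349
G01 X89.7207 Y108.1403
M5
G0 X36.9643 Y110.0533
M4 S519
G01 X202.0621 Y26.0820 F1505
G01 X156.9814 Y45.9758
G01 X159.4250 Y24.1609
G01 X198.5923 Y118.8048
G01 X36.9643 Y110.0533
M5
G0 X0.0000 Y0.0000

Since the viewBox matches the mm dimensions, user units are millimetres directly. The only transform is the Y-flip y_m = 182.7838 − y_svg.

Shape 1 is a circle drawn with `<circle>`. Its stroke #008000 means score at S519, F1505. After flipping Y the toolpath is (192.7796,74.4218) → (187.3062,101.9382) → (171.7194,125.2655) → (148.3921,140.8523) → (120.8757,146.3257) → (93.3593,140.8523) → (70.0320,125.2655) → (54.4452,101.9382) → (48.9718,74.4218) → (54.4452,46.9054) → (70.0320,23.5781) → (93.3593,7.9913) → (120.8757,2.5179) → (148.3921,7.9913) → (171.7194,23.5781) → (187.3062,46.9054) → (192.7796,74.4218), returning to the start.

Shape 2 is a regular polygon drawn with `<path>`. Its stroke #008000 means score at S519, F1505. After flipping Y the toolpath is (89.7207,108.1403) → (56.0186,158.5556) → (116.5306,162.5349) → (89.7207,108.1403), returning to the start.

Shape 3 is a closed polygon drawn with `<polygon>`. Its stroke #008000 means score at S519, F1505. After flipping Y the toolpath is (36.9643,110.0533) → (202.0621,26.0820) → (156.9814,45.9758) → (159.4250,24.1609) → (198.5923,118.8048) → (36.9643,110.0533), returning to the start.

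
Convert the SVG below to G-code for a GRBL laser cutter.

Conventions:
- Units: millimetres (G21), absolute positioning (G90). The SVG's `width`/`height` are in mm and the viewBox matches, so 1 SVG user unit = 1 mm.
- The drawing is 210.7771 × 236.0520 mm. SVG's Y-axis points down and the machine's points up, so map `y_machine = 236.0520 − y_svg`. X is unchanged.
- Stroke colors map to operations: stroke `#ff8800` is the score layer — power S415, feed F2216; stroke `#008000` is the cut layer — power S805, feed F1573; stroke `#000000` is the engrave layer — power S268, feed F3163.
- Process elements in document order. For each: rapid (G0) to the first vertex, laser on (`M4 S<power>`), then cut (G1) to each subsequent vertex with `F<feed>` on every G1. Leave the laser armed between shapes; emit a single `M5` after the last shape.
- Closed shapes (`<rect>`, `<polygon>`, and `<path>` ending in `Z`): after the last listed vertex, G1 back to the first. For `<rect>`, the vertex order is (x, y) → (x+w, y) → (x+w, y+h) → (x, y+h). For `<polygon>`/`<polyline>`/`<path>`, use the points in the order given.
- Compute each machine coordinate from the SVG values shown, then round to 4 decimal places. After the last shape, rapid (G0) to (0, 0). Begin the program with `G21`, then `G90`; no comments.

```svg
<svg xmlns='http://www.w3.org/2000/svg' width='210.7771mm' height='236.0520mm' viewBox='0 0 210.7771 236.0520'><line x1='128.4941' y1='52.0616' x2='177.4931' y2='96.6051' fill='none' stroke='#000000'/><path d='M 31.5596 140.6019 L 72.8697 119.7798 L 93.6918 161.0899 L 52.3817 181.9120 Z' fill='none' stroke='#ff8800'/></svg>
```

G21
G90
G0 X128.4941 Y183.9904
M4 S268
G1 X177.4931 Y139.4469 F3163
G0 X31.5596 Y95.4501
M4 S415
G1 X72.8697 Y116.2722 F2216
G1 X93.6918 Y74.9621 F2216
G1 X52.3817 Y54.1400 F2216
G1 X31.5596 Y95.4501 F2216
M5
G0 X0.0000 Y0.0000

Since the viewBox matches the mm dimensions, user units are millimetres directly. The only transform is the Y-flip y_m = 236.0520 − y_svg.

Shape 1 is a line segment drawn with `<line>`. Its stroke #000000 means engrave at S268, F3163. After flipping Y the toolpath is (128.4941,183.9904) → (177.4931,139.4469).

Shape 2 is a regular polygon drawn with `<path>`. Its stroke #ff8800 means score at S415, F2216. After flipping Y the toolpath is (31.5596,95.4501) → (72.8697,116.2722) → (93.6918,74.9621) → (52.3817,54.1400) → (31.5596,95.4501), returning to the start.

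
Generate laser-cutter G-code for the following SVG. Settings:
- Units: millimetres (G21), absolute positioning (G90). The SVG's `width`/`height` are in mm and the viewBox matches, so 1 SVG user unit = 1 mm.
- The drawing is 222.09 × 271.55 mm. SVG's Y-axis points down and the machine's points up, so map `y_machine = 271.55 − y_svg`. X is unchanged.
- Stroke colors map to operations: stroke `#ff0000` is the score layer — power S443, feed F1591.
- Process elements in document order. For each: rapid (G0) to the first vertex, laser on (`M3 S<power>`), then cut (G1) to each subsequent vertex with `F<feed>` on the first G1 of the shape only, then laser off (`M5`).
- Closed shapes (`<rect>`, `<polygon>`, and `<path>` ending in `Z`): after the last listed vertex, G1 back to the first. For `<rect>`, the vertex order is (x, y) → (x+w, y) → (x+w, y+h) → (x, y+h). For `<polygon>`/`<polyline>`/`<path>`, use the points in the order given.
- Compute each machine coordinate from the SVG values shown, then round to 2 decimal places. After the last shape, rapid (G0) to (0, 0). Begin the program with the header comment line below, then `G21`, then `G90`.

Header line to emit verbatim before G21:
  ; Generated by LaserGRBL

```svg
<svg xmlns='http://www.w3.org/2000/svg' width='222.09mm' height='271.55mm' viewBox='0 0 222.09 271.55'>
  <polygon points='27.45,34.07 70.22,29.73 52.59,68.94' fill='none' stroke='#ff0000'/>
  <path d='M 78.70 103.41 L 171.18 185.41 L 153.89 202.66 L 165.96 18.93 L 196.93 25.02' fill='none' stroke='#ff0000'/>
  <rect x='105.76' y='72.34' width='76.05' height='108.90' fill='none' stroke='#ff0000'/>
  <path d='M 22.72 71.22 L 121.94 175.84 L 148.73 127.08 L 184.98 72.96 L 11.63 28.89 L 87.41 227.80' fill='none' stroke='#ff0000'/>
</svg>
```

; Generated by LaserGRBL
G21
G90
G0 X27.45 Y237.48
M3 S443
G1 X70.22 Y241.82 F1591
G1 X52.59 Y202.61
G1 X27.45 Y237.48
M5
G0 X78.70 Y168.14
M3 S443
G1 X171.18 Y86.14 F1591
G1 X153.89 Y68.89
G1 X165.96 Y252.62
G1 X196.93 Y246.53
M5
G0 X105.76 Y199.21
M3 S443
G1 X181.81 Y199.21 F1591
G1 X181.81 Y90.31
G1 X105.76 Y90.31
G1 X105.76 Y199.21
M5
G0 X22.72 Y200.33
M3 S443
G1 X121.94 Y95.71 F1591
G1 X148.73 Y144.47
G1 X184.98 Y198.59
G1 X11.63 Y242.66
G1 X87.41 Y43.75
M5
G0 X0.00 Y0.00

viewBox `0 0 222.09 271.55` with mm width/height → 1 unit = 1 mm. Flip: y_m = 271.55 − y_svg.

**Shape 1** — `<polygon>` regular polygon, stroke `#ff0000` → score (S443, F1591). Machine vertices: (27.45,237.48) → (70.22,241.82) → (52.59,202.61) → (27.45,237.48). Closed: final G1 returns to the first vertex.

**Shape 2** — `<path>` open polyline, stroke `#ff0000` → score (S443, F1591). Machine vertices: (78.70,168.14) → (171.18,86.14) → (153.89,68.89) → (165.96,252.62) → (196.93,246.53). Open path.

**Shape 3** — `<rect>` rectangle, stroke `#ff0000` → score (S443, F1591). Machine vertices: (105.76,199.21) → (181.81,199.21) → (181.81,90.31) → (105.76,90.31) → (105.76,199.21). Closed: final G1 returns to the first vertex.

**Shape 4** — `<path>` open polyline, stroke `#ff0000` → score (S443, F1591). Machine vertices: (22.72,200.33) → (121.94,95.71) → (148.73,144.47) → (184.98,198.59) → (11.63,242.66) → (87.41,43.75). Open path.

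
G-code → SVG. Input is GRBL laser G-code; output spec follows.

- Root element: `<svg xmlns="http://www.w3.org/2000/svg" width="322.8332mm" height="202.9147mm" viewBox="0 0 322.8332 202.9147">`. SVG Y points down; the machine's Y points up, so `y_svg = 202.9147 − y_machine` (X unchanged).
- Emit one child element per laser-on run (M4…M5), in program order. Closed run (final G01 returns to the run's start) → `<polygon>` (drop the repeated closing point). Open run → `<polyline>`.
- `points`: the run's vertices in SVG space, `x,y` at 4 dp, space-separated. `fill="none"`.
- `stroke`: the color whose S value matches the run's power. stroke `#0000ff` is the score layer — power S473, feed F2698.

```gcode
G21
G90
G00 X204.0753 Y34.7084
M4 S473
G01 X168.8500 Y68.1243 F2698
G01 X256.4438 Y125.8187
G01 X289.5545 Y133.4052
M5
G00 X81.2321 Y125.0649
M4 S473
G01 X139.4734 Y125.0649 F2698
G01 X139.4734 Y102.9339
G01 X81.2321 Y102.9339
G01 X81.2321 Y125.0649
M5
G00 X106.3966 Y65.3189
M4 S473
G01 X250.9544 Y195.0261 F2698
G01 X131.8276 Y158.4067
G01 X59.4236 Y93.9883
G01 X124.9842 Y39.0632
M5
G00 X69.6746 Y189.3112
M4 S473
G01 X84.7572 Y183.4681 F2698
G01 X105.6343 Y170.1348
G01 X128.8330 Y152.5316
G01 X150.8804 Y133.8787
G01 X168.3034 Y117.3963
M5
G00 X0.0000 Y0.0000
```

Machine Y-up, SVG Y-down with viewBox height 202.9147, so y_svg = 202.9147 − y_machine; X carries over. Every run uses S473, so all elements get stroke `#0000ff` (score).

Run 1: The run is open, so emit a `<polyline>` with points (Y-flipped): 204.0753,168.2063 168.8500,134.7904 256.4438,77.0960 289.5545,69.5095.

Run 2: The run returns to its start, so emit a `<polygon>` with points (Y-flipped): 81.2321,77.8498 139.4734,77.8498 139.4734,99.9808 81.2321,99.9808.

Run 3: The run is open, so emit a `<polyline>` with points (Y-flipped): 106.3966,137.5958 250.9544,7.8886 131.8276,44.5080 59.4236,108.9264 124.9842,163.8515.

Run 4: The run is open, so emit a `<polyline>` with points (Y-flipped): 69.6746,13.6035 84.7572,19.4466 105.6343,32.7799 128.8330,50.3831 150.8804,69.0360 168.3034,85.5184.

<svg xmlns="http://www.w3.org/2000/svg" width="322.8332mm" height="202.9147mm" viewBox="0 0 322.8332 202.9147">
  <polyline points="204.0753,168.2063 168.8500,134.7904 256.4438,77.0960 289.5545,69.5095" fill="none" stroke="#0000ff"/>
  <polygon points="81.2321,77.8498 139.4734,77.8498 139.4734,99.9808 81.2321,99.9808" fill="none" stroke="#0000ff"/>
  <polyline points="106.3966,137.5958 250.9544,7.8886 131.8276,44.5080 59.4236,108.9264 124.9842,163.8515" fill="none" stroke="#0000ff"/>
  <polyline points="69.6746,13.6035 84.7572,19.4466 105.6343,32.7799 128.8330,50.3831 150.8804,69.0360 168.3034,85.5184" fill="none" stroke="#0000ff"/>
</svg>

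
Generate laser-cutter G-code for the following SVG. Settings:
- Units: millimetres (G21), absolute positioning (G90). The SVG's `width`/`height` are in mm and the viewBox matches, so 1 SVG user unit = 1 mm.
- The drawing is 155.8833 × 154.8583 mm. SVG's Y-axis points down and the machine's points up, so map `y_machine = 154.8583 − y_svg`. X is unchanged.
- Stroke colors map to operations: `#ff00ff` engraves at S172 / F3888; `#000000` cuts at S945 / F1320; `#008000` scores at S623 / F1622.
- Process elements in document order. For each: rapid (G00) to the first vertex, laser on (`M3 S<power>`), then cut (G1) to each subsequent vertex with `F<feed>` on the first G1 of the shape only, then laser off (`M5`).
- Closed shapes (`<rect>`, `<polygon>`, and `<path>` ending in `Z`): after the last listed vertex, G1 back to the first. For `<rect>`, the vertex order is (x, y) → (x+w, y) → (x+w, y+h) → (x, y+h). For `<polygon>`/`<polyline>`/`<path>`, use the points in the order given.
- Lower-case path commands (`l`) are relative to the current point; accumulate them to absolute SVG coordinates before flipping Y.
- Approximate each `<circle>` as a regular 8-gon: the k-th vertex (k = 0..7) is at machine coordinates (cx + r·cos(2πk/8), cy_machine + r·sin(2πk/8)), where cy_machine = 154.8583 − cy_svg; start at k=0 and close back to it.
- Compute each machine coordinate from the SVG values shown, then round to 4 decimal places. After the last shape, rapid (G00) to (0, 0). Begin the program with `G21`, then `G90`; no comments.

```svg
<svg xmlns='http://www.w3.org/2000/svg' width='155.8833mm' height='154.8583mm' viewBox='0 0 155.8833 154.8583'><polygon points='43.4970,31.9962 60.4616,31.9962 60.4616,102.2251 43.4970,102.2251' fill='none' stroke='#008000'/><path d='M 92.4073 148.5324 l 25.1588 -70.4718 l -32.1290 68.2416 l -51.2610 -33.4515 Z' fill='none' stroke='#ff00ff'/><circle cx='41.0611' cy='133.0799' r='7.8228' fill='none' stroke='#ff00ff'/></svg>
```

G21
G90
G00 X43.4970 Y122.8621
M3 S623
G1 X60.4616 Y122.8621 F1622
G1 X60.4616 Y52.6332
G1 X43.4970 Y52.6332
G1 X43.4970 Y122.8621
M5
G00 X92.4073 Y6.3259
M3 S172
G1 X117.5661 Y76.7977 F3888
G1 X85.4371 Y8.5561
G1 X34.1761 Y42.0076
G1 X92.4073 Y6.3259
M5
G00 X48.8839 Y21.7784
M3 S172
G1 X46.5927 Y27.3100 F3888
G1 X41.0611 Y29.6012
G1 X35.5295 Y27.3100
G1 X33.2383 Y21.7784
G1 X35.5295 Y16.2468
G1 X41.0611 Y13.9556
G1 X46.5927 Y16.2468
G1 X48.8839 Y21.7784
M5
G00 X0.0000 Y0.0000

viewBox `0 0 155.8833 154.8583` with mm width/height → 1 unit = 1 mm. Flip: y_m = 154.8583 − y_svg.

**Shape 1** — `<polygon>` rectangle, stroke `#008000` → score (S623, F1622). Machine vertices: (43.4970,122.8621) → (60.4616,122.8621) → (60.4616,52.6332) → (43.4970,52.6332) → (43.4970,122.8621). Closed: final G1 returns to the first vertex.

**Shape 2** — `<path>` closed polygon, stroke `#ff00ff` → engrave (S172, F3888). Machine vertices: (92.4073,6.3259) → (117.5661,76.7977) → (85.4371,8.5561) → (34.1761,42.0076) → (92.4073,6.3259). Closed: final G1 returns to the first vertex.

**Shape 3** — `<circle>` circle, stroke `#ff00ff` → engrave (S172, F3888). Machine vertices: (48.8839,21.7784) → (46.5927,27.3100) → (41.0611,29.6012) → (35.5295,27.3100) → (33.2383,21.7784) → (35.5295,16.2468) → (41.0611,13.9556) → (46.5927,16.2468) → (48.8839,21.7784). Closed: final G1 returns to the first vertex.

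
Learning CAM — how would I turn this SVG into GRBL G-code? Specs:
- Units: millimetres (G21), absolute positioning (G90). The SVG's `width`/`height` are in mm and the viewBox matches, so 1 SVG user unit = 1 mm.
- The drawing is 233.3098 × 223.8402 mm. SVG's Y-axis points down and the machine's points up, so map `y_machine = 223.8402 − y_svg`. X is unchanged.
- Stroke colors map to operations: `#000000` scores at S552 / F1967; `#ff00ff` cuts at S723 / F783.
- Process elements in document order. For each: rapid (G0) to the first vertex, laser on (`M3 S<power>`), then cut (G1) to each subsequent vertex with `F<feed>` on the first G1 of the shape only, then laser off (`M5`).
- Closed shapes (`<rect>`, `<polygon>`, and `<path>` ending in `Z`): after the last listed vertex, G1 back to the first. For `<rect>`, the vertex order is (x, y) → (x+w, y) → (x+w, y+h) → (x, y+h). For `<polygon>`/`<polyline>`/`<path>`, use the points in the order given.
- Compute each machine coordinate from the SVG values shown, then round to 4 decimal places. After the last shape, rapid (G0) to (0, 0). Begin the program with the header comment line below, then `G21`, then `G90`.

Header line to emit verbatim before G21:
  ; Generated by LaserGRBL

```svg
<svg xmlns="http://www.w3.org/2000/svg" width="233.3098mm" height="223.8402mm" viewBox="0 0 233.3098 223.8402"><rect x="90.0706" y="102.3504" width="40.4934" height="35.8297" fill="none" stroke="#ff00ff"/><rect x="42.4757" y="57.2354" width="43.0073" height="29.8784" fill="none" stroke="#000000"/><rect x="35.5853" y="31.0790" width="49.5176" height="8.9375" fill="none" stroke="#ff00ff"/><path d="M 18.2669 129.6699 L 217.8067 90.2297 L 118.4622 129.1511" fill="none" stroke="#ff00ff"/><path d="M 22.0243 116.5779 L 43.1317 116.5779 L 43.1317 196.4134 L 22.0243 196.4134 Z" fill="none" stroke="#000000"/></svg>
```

viewBox `0 0 233.3098 223.8402` with mm width/height → 1 unit = 1 mm. Flip: y_m = 223.8402 − y_svg.

**Shape 1** — `<rect>` rectangle, stroke `#ff00ff` → cut (S723, F783). Machine vertices: (90.0706,121.4898) → (130.5640,121.4898) → (130.5640,85.6601) → (90.0706,85.6601) → (90.0706,121.4898). Closed: final G1 returns to the first vertex.

**Shape 2** — `<rect>` rectangle, stroke `#000000` → score (S552, F1967). Machine vertices: (42.4757,166.6048) → (85.4830,166.6048) → (85.4830,136.7264) → (42.4757,136.7264) → (42.4757,166.6048). Closed: final G1 returns to the first vertex.

**Shape 3** — `<rect>` rectangle, stroke `#ff00ff` → cut (S723, F783). Machine vertices: (35.5853,192.7612) → (85.1029,192.7612) → (85.1029,183.8237) → (35.5853,183.8237) → (35.5853,192.7612). Closed: final G1 returns to the first vertex.

**Shape 4** — `<path>` open polyline, stroke `#ff00ff` → cut (S723, F783). Machine vertices: (18.2669,94.1703) → (217.8067,133.6105) → (118.4622,94.6891). Open path.

**Shape 5** — `<path>` rectangle, stroke `#000000` → score (S552, F1967). Machine vertices: (22.0243,107.2623) → (43.1317,107.2623) → (43.1317,27.4268) → (22.0243,27.4268) → (22.0243,107.2623). Closed: final G1 returns to the first vertex.

; Generated by LaserGRBL
G21
G90
G0 X90.0706 Y121.4898
M3 S723
G1 X130.5640 Y121.4898 F783
G1 X130.5640 Y85.6601
G1 X90.0706 Y85.6601
G1 X90.0706 Y121.4898
M5
G0 X42.4757 Y166.6048
M3 S552
G1 X85.4830 Y166.6048 F1967
G1 X85.4830 Y136.7264
G1 X42.4757 Y136.7264
G1 X42.4757 Y166.6048
M5
G0 X35.5853 Y192.7612
M3 S723
G1 X85.1029 Y192.7612 F783
G1 X85.1029 Y183.8237
G1 X35.5853 Y183.8237
G1 X35.5853 Y192.7612
M5
G0 X18.2669 Y94.1703
M3 S723
G1 X217.8067 Y133.6105 F783
G1 X118.4622 Y94.6891
M5
G0 X22.0243 Y107.2623
M3 S552
G1 X43.1317 Y107.2623 F1967
G1 X43.1317 Y27.4268
G1 X22.0243 Y27.4268
G1 X22.0243 Y107.2623
M5
G0 X0.0000 Y0.0000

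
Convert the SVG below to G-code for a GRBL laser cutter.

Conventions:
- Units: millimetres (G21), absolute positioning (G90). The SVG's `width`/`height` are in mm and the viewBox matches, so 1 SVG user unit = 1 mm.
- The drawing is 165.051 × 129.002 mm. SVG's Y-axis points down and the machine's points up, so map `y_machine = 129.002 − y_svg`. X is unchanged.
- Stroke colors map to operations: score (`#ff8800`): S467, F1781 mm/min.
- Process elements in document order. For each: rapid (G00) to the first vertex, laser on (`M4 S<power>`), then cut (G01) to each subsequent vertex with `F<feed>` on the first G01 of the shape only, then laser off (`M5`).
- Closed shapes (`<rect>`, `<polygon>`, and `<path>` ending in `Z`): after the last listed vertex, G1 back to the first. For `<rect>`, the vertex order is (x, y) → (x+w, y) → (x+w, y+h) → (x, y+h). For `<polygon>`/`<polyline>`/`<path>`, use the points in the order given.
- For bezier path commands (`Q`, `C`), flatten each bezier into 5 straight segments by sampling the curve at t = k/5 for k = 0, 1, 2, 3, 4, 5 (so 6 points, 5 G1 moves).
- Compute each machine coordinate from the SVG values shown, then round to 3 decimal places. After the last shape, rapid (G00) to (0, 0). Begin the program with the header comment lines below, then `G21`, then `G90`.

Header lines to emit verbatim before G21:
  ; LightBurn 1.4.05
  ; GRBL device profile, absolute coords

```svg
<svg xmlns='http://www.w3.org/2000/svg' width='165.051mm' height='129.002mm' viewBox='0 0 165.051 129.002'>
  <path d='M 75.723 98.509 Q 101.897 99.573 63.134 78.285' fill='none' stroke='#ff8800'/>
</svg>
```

viewBox `0 0 165.051 129.002` with mm width/height → 1 unit = 1 mm. Flip: y_m = 129.002 − y_svg.

**Shape 1** — `<path>` quadratic bezier, stroke `#ff8800` → score (S467, F1781). Control points (SVG): P0=(75.723,98.509), P1=(101.897,99.573), P2=(63.134,78.285); sampled at t=k/5. Machine vertices: (75.723,30.493) → (83.595,30.961) → (86.272,33.218) → (83.754,37.263) → (76.042,43.096) → (63.134,50.717). Open path.

; LightBurn 1.4.05
; GRBL device profile, absolute coords
G21
G90
G00 X75.723 Y30.493
M4 S467
G01 X83.595 Y30.961 F1781
G01 X86.272 Y33.218
G01 X83.754 Y37.263
G01 X76.042 Y43.096
G01 X63.134 Y50.717
M5
G00 X0.000 Y0.000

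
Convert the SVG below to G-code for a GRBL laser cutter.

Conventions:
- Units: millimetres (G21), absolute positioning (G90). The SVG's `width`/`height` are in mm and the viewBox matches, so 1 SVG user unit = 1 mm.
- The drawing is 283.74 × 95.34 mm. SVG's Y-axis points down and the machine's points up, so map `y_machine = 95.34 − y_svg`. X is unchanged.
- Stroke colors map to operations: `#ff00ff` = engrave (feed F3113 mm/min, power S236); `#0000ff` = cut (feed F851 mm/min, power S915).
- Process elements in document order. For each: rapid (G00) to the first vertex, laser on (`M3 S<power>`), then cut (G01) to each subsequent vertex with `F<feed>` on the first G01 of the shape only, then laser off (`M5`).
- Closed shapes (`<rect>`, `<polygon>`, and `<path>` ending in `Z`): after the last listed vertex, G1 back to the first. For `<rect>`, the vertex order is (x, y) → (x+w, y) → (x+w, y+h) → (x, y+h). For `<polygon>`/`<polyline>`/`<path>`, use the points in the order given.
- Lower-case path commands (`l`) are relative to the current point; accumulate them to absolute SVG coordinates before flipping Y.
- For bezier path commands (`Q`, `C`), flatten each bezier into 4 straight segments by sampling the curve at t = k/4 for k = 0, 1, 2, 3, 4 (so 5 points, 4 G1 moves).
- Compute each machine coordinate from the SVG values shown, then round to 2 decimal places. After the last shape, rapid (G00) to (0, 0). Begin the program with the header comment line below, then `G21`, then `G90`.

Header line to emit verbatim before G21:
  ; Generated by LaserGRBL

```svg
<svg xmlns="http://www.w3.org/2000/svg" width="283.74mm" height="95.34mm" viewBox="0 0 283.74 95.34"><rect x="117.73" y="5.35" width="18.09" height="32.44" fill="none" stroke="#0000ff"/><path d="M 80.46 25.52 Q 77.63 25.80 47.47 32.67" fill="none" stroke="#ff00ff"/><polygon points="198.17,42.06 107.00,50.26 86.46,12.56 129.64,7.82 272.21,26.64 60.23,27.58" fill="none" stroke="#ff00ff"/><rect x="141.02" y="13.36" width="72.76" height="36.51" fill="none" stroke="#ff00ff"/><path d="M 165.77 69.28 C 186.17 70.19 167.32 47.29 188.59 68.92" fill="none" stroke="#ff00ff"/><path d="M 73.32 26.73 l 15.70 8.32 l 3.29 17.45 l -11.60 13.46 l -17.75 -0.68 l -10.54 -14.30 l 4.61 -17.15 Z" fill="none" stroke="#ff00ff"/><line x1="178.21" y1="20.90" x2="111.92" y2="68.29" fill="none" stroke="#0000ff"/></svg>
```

; Generated by LaserGRBL
G21
G90
G00 X117.73 Y89.99
M3 S915
G01 X135.82 Y89.99 F851
G01 X135.82 Y57.55
G01 X117.73 Y57.55
G01 X117.73 Y89.99
M5
G00 X80.46 Y69.82
M3 S236
G01 X77.34 Y69.27 F3113
G01 X70.80 Y67.89
G01 X60.84 Y65.69
G01 X47.47 Y62.67
M5
G00 X198.17 Y53.28
M3 S236
G01 X107.00 Y45.08 F3113
G01 X86.46 Y82.78
G01 X129.64 Y87.52
G01 X272.21 Y68.70
G01 X60.23 Y67.76
G01 X198.17 Y53.28
M5
G00 X141.02 Y81.98
M3 S236
G01 X213.78 Y81.98 F3113
G01 X213.78 Y45.47
G01 X141.02 Y45.47
G01 X141.02 Y81.98
M5
G00 X165.77 Y26.06
M3 S236
G01 X174.95 Y28.77 F3113
G01 X176.85 Y34.01
G01 X178.92 Y35.36
G01 X188.59 Y26.42
M5
G00 X73.32 Y68.61
M3 S236
G01 X89.02 Y60.29 F3113
G01 X92.31 Y42.84
G01 X80.71 Y29.38
G01 X62.96 Y30.06
G01 X52.42 Y44.36
G01 X57.03 Y61.51
G01 X73.32 Y68.61
M5
G00 X178.21 Y74.44
M3 S915
G01 X111.92 Y27.05 F851
M5
G00 X0.00 Y0.00

1 u = 1 mm; y_m = 95.34 − y.

[1] `<rect>` rectangle, #0000ff→cut S915 F851: (117.73,89.99) → (135.82,89.99) → (135.82,57.55) → (117.73,57.55) → (117.73,89.99) (closed)

[2] `<path>` quadratic bezier, #ff00ff→engrave S236 F3113: (80.46,69.82) → (77.34,69.27) → (70.80,67.89) → (60.84,65.69) → (47.47,62.67)

[3] `<polygon>` closed polygon, #ff00ff→engrave S236 F3113: (198.17,53.28) → (107.00,45.08) → (86.46,82.78) → (129.64,87.52) → (272.21,68.70) → (60.23,67.76) → (198.17,53.28) (closed)

[4] `<rect>` rectangle, #ff00ff→engrave S236 F3113: (141.02,81.98) → (213.78,81.98) → (213.78,45.47) → (141.02,45.47) → (141.02,81.98) (closed)

[5] `<path>` cubic bezier, #ff00ff→engrave S236 F3113: (165.77,26.06) → (174.95,28.77) → (176.85,34.01) → (178.92,35.36) → (188.59,26.42)

[6] `<path>` regular polygon, #ff00ff→engrave S236 F3113: (73.32,68.61) → (89.02,60.29) → (92.31,42.84) → (80.71,29.38) → (62.96,30.06) → (52.42,44.36) → (57.03,61.51) → (73.32,68.61) (closed)

[7] `<line>` line segment, #0000ff→cut S915 F851: (178.21,74.44) → (111.92,27.05)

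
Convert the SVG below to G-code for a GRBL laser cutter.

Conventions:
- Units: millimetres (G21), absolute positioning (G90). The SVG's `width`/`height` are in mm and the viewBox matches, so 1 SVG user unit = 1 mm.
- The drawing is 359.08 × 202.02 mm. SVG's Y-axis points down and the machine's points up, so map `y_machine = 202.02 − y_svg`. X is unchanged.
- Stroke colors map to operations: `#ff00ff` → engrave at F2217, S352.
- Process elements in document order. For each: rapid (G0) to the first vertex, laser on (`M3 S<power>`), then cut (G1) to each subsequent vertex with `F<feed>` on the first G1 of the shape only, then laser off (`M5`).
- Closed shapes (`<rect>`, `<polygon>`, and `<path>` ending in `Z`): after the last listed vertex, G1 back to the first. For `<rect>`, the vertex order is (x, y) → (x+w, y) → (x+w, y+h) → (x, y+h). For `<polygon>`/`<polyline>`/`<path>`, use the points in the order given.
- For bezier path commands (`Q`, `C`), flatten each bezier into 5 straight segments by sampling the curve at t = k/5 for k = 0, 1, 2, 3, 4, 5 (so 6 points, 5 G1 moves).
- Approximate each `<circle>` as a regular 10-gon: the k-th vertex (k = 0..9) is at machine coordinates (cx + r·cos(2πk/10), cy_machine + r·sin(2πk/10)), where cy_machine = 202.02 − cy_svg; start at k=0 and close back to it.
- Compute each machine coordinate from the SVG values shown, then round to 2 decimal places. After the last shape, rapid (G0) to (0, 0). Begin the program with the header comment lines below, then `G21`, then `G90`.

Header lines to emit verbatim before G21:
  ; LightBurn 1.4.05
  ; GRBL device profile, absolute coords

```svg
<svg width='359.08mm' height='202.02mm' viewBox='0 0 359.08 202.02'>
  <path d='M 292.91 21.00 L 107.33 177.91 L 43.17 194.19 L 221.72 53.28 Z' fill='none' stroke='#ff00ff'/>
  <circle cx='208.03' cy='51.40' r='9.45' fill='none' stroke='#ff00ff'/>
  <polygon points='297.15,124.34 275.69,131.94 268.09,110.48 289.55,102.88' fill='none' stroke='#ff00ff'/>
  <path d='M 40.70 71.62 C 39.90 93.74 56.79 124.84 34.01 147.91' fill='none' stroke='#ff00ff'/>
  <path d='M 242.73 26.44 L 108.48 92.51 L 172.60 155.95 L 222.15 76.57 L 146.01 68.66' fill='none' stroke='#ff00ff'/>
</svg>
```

Since the viewBox matches the mm dimensions, user units are millimetres directly. The only transform is the Y-flip y_m = 202.02 − y_svg.

Shape 1 is a closed polygon drawn with `<path>`. Its stroke #ff00ff means engrave at S352, F2217. After flipping Y the toolpath is (292.91,181.02) → (107.33,24.11) → (43.17,7.83) → (221.72,148.74) → (292.91,181.02), returning to the start.

Shape 2 is a circle drawn with `<circle>`. Its stroke #ff00ff means engrave at S352, F2217. After flipping Y the toolpath is (217.48,150.62) → (215.68,156.17) → (210.95,159.61) → (205.11,159.61) → (200.38,156.17) → (198.58,150.62) → (200.38,145.07) → (205.11,141.63) → (210.95,141.63) → (215.68,145.07) → (217.48,150.62), returning to the start.

Shape 3 is a regular polygon drawn with `<polygon>`. Its stroke #ff00ff means engrave at S352, F2217. After flipping Y the toolpath is (297.15,77.68) → (275.69,70.08) → (268.09,91.54) → (289.55,99.14) → (297.15,77.68), returning to the start.

Shape 4 is a cubic bezier drawn with `<path>`. Its stroke #ff00ff means engrave at S352, F2217. After flipping Y the toolpath is (40.70,130.40) → (41.88,116.19) → (44.56,100.63) → (45.98,84.56) → (43.38,68.78) → (34.01,54.11).

Shape 5 is a open polyline drawn with `<path>`. Its stroke #ff00ff means engrave at S352, F2217. After flipping Y the toolpath is (242.73,175.58) → (108.48,109.51) → (172.60,46.07) → (222.15,125.45) → (146.01,133.36).

; LightBurn 1.4.05
; GRBL device profile, absolute coords
G21
G90
G0 X292.91 Y181.02
M3 S352
G1 X107.33 Y24.11 F2217
G1 X43.17 Y7.83
G1 X221.72 Y148.74
G1 X292.91 Y181.02
M5
G0 X217.48 Y150.62
M3 S352
G1 X215.68 Y156.17 F2217
G1 X210.95 Y159.61
G1 X205.11 Y159.61
G1 X200.38 Y156.17
G1 X198.58 Y150.62
G1 X200.38 Y145.07
G1 X205.11 Y141.63
G1 X210.95 Y141.63
G1 X215.68 Y145.07
G1 X217.48 Y150.62
M5
G0 X297.15 Y77.68
M3 S352
G1 X275.69 Y70.08 F2217
G1 X268.09 Y91.54
G1 X289.55 Y99.14
G1 X297.15 Y77.68
M5
G0 X40.70 Y130.40
M3 S352
G1 X41.88 Y116.19 F2217
G1 X44.56 Y100.63
G1 X45.98 Y84.56
G1 X43.38 Y68.78
G1 X34.01 Y54.11
M5
G0 X242.73 Y175.58
M3 S352
G1 X108.48 Y109.51 F2217
G1 X172.60 Y46.07
G1 X222.15 Y125.45
G1 X146.01 Y133.36
M5
G0 X0.00 Y0.00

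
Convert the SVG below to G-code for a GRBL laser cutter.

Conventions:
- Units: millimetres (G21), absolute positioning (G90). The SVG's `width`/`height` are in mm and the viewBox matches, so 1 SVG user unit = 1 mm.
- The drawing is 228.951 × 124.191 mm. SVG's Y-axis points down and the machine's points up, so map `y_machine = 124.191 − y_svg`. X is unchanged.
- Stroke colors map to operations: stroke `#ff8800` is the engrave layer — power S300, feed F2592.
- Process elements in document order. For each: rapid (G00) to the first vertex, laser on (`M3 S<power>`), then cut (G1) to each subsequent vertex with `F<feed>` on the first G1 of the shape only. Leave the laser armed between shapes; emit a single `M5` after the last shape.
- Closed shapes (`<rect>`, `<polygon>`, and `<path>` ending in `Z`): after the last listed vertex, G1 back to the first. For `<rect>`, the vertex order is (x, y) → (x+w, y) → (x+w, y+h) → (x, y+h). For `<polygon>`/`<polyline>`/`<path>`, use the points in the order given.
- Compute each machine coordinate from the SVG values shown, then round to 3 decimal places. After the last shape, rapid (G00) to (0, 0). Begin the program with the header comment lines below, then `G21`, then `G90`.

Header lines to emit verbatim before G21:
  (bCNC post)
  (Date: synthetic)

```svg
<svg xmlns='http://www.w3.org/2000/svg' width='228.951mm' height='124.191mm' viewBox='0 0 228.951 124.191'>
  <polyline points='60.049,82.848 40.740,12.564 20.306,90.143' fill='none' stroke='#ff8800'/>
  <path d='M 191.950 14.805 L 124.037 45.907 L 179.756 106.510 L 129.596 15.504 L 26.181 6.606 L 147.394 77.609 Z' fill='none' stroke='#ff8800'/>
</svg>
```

(bCNC post)
(Date: synthetic)
G21
G90
G00 X60.049 Y41.343
M3 S300
G1 X40.740 Y111.627 F2592
G1 X20.306 Y34.048
G00 X191.950 Y109.386
M3 S300
G1 X124.037 Y78.284 F2592
G1 X179.756 Y17.681
G1 X129.596 Y108.687
G1 X26.181 Y117.585
G1 X147.394 Y46.582
G1 X191.950 Y109.386
M5
G00 X0.000 Y0.000

Since the viewBox matches the mm dimensions, user units are millimetres directly. The only transform is the Y-flip y_m = 124.191 − y_svg.

Shape 1 is a open polyline drawn with `<polyline>`. Its stroke #ff8800 means engrave at S300, F2592. After flipping Y the toolpath is (60.049,41.343) → (40.740,111.627) → (20.306,34.048).

Shape 2 is a closed polygon drawn with `<path>`. Its stroke #ff8800 means engrave at S300, F2592. After flipping Y the toolpath is (191.950,109.386) → (124.037,78.284) → (179.756,17.681) → (129.596,108.687) → (26.181,117.585) → (147.394,46.582) → (191.950,109.386), returning to the start.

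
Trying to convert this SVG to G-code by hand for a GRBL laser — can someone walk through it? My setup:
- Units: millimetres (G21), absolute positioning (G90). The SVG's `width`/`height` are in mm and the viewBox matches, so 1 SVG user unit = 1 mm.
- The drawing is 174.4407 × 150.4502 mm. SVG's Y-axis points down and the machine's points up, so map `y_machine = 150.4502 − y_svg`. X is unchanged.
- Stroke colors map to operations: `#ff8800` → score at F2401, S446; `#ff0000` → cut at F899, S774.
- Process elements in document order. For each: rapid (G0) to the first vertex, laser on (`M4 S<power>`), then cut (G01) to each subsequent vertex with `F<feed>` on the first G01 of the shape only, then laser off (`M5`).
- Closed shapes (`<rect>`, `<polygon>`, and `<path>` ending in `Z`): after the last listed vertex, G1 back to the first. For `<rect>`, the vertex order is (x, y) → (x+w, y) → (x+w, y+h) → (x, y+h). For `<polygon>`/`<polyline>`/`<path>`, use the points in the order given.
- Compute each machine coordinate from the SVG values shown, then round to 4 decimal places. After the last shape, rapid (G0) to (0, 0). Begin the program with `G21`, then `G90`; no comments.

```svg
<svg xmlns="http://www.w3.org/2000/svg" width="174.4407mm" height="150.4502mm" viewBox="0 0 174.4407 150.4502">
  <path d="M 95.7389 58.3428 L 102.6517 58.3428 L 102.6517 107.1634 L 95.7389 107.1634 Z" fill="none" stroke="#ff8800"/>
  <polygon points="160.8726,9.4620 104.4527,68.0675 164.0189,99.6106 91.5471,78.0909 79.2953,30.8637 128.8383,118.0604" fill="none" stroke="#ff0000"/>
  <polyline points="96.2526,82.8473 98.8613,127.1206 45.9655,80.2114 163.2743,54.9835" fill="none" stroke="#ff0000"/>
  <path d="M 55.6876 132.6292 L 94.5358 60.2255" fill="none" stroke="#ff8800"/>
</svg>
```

1 u = 1 mm; y_m = 150.4502 − y.

[1] `<path>` rectangle, #ff8800→score S446 F2401: (95.7389,92.1074) → (102.6517,92.1074) → (102.6517,43.2868) → (95.7389,43.2868) → (95.7389,92.1074) (closed)

[2] `<polygon>` closed polygon, #ff0000→cut S774 F899: (160.8726,140.9882) → (104.4527,82.3827) → (164.0189,50.8396) → (91.5471,72.3593) → (79.2953,119.5865) → (128.8383,32.3898) → (160.8726,140.9882) (closed)

[3] `<polyline>` open polyline, #ff0000→cut S774 F899: (96.2526,67.6029) → (98.8613,23.3296) → (45.9655,70.2388) → (163.2743,95.4667)

[4] `<path>` line segment, #ff8800→score S446 F2401: (55.6876,17.8210) → (94.5358,90.2247)

G21
G90
G0 X95.7389 Y92.1074
M4 S446
G01 X102.6517 Y92.1074 F2401
G01 X102.6517 Y43.2868
G01 X95.7389 Y43.2868
G01 X95.7389 Y92.1074
M5
G0 X160.8726 Y140.9882
M4 S774
G01 X104.4527 Y82.3827 F899
G01 X164.0189 Y50.8396
G01 X91.5471 Y72.3593
G01 X79.2953 Y119.5865
G01 X128.8383 Y32.3898
G01 X160.8726 Y140.9882
M5
G0 X96.2526 Y67.6029
M4 S774
G01 X98.8613 Y23.3296 F899
G01 X45.9655 Y70.2388
G01 X163.2743 Y95.4667
M5
G0 X55.6876 Y17.8210
M4 S446
G01 X94.5358 Y90.2247 F2401
M5
G0 X0.0000 Y0.0000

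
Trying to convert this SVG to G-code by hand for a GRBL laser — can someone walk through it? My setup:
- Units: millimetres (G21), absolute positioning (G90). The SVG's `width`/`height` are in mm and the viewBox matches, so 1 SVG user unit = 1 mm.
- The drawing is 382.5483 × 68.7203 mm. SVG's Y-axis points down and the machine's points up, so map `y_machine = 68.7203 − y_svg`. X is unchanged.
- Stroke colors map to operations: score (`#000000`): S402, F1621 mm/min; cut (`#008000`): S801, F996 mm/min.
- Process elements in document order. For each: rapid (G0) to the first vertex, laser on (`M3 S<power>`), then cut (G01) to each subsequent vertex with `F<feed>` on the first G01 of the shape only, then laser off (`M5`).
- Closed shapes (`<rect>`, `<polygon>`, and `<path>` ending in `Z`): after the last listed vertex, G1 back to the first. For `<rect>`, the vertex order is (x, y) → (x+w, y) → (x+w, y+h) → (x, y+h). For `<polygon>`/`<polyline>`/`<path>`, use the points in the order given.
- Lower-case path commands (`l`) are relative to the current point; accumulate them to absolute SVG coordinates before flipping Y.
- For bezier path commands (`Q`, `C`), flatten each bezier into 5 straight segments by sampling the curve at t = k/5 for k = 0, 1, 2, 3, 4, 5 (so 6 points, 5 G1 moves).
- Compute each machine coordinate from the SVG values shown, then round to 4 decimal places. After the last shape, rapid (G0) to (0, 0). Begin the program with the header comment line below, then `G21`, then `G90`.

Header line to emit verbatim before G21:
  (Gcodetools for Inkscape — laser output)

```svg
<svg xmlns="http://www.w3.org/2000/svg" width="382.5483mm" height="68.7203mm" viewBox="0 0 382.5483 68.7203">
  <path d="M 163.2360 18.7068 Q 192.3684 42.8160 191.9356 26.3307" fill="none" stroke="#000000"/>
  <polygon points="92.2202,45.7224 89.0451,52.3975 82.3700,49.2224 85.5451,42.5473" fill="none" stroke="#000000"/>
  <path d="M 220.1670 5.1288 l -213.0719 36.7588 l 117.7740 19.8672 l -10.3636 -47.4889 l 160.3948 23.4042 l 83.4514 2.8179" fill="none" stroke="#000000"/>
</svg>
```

viewBox `0 0 382.5483 68.7203` with mm width/height → 1 unit = 1 mm. Flip: y_m = 68.7203 − y_svg.

**Shape 1** — `<path>` quadratic bezier, stroke `#000000` → score (S402, F1621). Control points (SVG): P0=(163.2360,18.7068), P1=(192.3684,42.8160), P2=(191.9356,26.3307); sampled at t=k/5. Machine vertices: (163.2360,50.0135) → (173.7064,41.9936) → (181.8115,37.2213) → (187.5514,35.6965) → (190.9261,37.4193) → (191.9356,42.3896). Open path.

**Shape 2** — `<polygon>` regular polygon, stroke `#000000` → score (S402, F1621). Machine vertices: (92.2202,22.9979) → (89.0451,16.3228) → (82.3700,19.4979) → (85.5451,26.1730) → (92.2202,22.9979). Closed: final G1 returns to the first vertex.

**Shape 3** — `<path>` open polyline, stroke `#000000` → score (S402, F1621). Machine vertices: (220.1670,63.5915) → (7.0951,26.8327) → (124.8691,6.9655) → (114.5055,54.4544) → (274.9003,31.0502) → (358.3517,28.2323). Open path.

(Gcodetools for Inkscape — laser output)
G21
G90
G0 X163.2360 Y50.0135
M3 S402
G01 X173.7064 Y41.9936 F1621
G01 X181.8115 Y37.2213
G01 X187.5514 Y35.6965
G01 X190.9261 Y37.4193
G01 X191.9356 Y42.3896
M5
G0 X92.2202 Y22.9979
M3 S402
G01 X89.0451 Y16.3228 F1621
G01 X82.3700 Y19.4979
G01 X85.5451 Y26.1730
G01 X92.2202 Y22.9979
M5
G0 X220.1670 Y63.5915
M3 S402
G01 X7.0951 Y26.8327 F1621
G01 X124.8691 Y6.9655
G01 X114.5055 Y54.4544
G01 X274.9003 Y31.0502
G01 X358.3517 Y28.2323
M5
G0 X0.0000 Y0.0000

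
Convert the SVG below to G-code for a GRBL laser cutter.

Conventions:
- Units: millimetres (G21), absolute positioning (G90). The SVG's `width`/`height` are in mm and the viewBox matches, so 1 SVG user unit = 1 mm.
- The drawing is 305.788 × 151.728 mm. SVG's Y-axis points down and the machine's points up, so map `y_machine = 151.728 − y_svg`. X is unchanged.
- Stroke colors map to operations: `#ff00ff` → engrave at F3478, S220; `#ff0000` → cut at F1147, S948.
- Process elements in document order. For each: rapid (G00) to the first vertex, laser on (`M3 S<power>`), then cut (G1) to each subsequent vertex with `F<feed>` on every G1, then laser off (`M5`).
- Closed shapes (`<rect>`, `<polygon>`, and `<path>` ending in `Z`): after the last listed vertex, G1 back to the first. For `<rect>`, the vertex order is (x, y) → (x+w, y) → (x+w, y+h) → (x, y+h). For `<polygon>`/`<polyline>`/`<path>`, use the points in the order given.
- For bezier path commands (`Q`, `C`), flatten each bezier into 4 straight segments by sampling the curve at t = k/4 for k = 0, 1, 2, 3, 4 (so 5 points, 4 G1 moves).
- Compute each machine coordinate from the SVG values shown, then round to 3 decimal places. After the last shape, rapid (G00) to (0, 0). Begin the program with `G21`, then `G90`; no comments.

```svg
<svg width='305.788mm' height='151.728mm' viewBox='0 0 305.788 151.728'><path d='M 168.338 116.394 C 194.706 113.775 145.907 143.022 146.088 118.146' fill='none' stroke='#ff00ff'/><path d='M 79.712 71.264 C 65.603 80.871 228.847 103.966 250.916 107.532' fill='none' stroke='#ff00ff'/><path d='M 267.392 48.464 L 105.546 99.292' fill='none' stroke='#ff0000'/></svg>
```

viewBox `0 0 305.788 151.728` with mm width/height → 1 unit = 1 mm. Flip: y_m = 151.728 − y_svg.

**Shape 1** — `<path>` cubic bezier, stroke `#ff00ff` → engrave (S220, F3478). Control points (SVG): P0=(168.338,116.394), P1=(194.706,113.775), P2=(145.907,143.022), P3=(146.088,118.146); sampled at t=k/4. Machine vertices: (168.338,35.334) → (175.960,32.667) → (167.033,26.112) → (153.196,23.729) → (146.088,33.582). Open path.

**Shape 2** — `<path>` cubic bezier, stroke `#ff00ff` → engrave (S220, F3478). Control points (SVG): P0=(79.712,71.264), P1=(65.603,80.871), P2=(228.847,103.966), P3=(250.916,107.532); sampled at t=k/4. Machine vertices: (79.712,80.464) → (97.407,71.246) → (151.747,60.065) → (212.871,50.016) → (250.916,44.196). Open path.

**Shape 3** — `<path>` line segment, stroke `#ff0000` → cut (S948, F1147). Machine vertices: (267.392,103.264) → (105.546,52.436). Open path.

G21
G90
G00 X168.338 Y35.334
M3 S220
G1 X175.960 Y32.667 F3478
G1 X167.033 Y26.112 F3478
G1 X153.196 Y23.729 F3478
G1 X146.088 Y33.582 F3478
M5
G00 X79.712 Y80.464
M3 S220
G1 X97.407 Y71.246 F3478
G1 X151.747 Y60.065 F3478
G1 X212.871 Y50.016 F3478
G1 X250.916 Y44.196 F3478
M5
G00 X267.392 Y103.264
M3 S948
G1 X105.546 Y52.436 F1147
M5
G00 X0.000 Y0.000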